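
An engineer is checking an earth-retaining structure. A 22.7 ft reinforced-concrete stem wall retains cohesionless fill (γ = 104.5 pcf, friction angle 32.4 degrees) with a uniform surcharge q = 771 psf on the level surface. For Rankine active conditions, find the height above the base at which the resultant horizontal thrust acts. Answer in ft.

9.06 ft

K_a = 0.3022.
Triangular part P₁ = ½K_aγH² = 8137 at H/3 = 7.567 ft; rectangular part P₂ = K_a q H = 5290 at H/2 = 11.35 ft.
ȳ = (P₁·7.567 + P₂·11.35)/(P₁+P₂) = 9.057 ft.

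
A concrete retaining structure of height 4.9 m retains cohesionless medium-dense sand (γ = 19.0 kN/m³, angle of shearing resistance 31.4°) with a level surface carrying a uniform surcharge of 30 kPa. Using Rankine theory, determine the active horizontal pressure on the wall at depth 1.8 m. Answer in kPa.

20.2 kPa

K_a = (1 − sin φ)/(1 + sin φ) = 0.3149.
σ_v = γz + q = 19.0 × 1.8 + 30 = 64.20 kPa.
σ_h = K_a σ_v = 0.3149 × 64.20 = 20.22 kPa.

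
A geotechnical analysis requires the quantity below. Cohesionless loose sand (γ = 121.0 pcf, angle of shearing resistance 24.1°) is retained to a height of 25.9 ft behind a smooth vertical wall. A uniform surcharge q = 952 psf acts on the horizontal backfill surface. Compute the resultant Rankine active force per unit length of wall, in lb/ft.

K_a = tan²(45° − φ/2) = 0.4201.
Soil triangle: ½ K_a γ H² = 0.5×0.4201×121.0×25.9² = 17050 lb/ft.
Surcharge rectangle: K_a q H = 0.4201×952×25.9 = 10360 lb/ft.
Total = 17050 + 10360 = 27410 lb/ft.

27400 lb/ft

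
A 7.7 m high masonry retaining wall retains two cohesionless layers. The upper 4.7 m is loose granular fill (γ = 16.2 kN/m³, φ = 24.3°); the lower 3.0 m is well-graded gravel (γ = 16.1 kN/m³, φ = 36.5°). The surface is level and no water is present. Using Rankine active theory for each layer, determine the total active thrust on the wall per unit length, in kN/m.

151 kN/m

K_a1 = tan²(45°−24.3°/2) = 0.4169; K_a2 = tan²(45°−36.5°/2) = 0.2541.
Layer 1: σ at base = K_a1 γ₁ h₁ = 31.74 kPa; P₁ = ½×31.74×4.7 = 74.60.
Layer 2: σ_v at top = γ₁h₁ = 76.14; σ_h top = K_a2×76.14 = 19.34; σ_h base = K_a2×(76.14+16.1×3.0) = 31.61.
P₂ = ½(19.34+31.61)×3.0 = 76.44. Total P_a = 74.60+76.44 = 151.0 kN/m.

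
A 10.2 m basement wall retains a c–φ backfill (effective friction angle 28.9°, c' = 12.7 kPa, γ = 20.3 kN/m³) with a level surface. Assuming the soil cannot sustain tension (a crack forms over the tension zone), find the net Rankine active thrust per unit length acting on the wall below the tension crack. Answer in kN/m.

231 kN/m

K_a = 0.3484; √K_a = 0.5902.
Tension-crack depth z_c = 2c/(γ√K_a) = 2×12.7/(20.3×0.5902) = 2.120 m.
σ_a at base = K_a γ H − 2c√K_a = 0.3484×20.3×10.2 − 2×12.7×0.5902 = 57.14 kPa.
P_a = ½ × 57.14 × (H − z_c) = 0.5×57.14×8.080 = 230.8 kN/m.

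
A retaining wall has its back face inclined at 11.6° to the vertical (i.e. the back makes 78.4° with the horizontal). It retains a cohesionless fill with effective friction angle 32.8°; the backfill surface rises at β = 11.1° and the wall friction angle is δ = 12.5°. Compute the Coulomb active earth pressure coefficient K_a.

K_a = sin²(α+φ) / [sin²α · sin(α−δ) · (1 + √{sin(φ+δ)sin(φ−β) / (sin(α−δ)sin(α+β))})²].
With α = 78.4°, φ = 32.8°, δ = 12.5°, β = 11.1°: K_a = 0.4203.

0.420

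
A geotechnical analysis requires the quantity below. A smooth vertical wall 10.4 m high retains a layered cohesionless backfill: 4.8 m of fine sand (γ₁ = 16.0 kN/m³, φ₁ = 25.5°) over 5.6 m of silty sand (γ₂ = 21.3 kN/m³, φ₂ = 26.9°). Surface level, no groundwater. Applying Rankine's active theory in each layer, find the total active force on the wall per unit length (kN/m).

K_a1 = tan²(45°−25.5°/2) = 0.3981; K_a2 = tan²(45°−26.9°/2) = 0.3770.
Layer 1: σ at base = K_a1 γ₁ h₁ = 30.57 kPa; P₁ = ½×30.57×4.8 = 73.38.
Layer 2: σ_v at top = γ₁h₁ = 76.80; σ_h top = K_a2×76.80 = 28.95; σ_h base = K_a2×(76.80+21.3×5.6) = 73.92.
P₂ = ½(28.95+73.92)×5.6 = 288.1. Total P_a = 73.38+288.1 = 361.4 kN/m.

361 kN/m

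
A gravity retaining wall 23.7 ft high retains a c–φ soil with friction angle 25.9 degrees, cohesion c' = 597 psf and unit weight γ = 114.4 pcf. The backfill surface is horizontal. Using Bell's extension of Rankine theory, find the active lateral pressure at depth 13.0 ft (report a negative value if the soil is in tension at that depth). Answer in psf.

K_a = (1 − sin φ)/(1 + sin φ) = 0.3920.
σ_a = K_a γ z − 2c√K_a = 0.3920×114.4×13.0 − 2×597×0.6261 = -164.6 psf.

-165 psf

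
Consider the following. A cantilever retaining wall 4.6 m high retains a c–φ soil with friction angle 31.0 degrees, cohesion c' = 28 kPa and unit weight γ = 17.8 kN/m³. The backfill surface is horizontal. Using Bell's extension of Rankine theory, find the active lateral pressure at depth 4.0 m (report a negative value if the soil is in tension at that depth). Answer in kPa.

K_a = (1 − sin φ)/(1 + sin φ) = 0.3201.
σ_a = K_a γ z − 2c√K_a = 0.3201×17.8×4.0 − 2×28×0.5658 = -8.892 kPa.

-8.89 kPa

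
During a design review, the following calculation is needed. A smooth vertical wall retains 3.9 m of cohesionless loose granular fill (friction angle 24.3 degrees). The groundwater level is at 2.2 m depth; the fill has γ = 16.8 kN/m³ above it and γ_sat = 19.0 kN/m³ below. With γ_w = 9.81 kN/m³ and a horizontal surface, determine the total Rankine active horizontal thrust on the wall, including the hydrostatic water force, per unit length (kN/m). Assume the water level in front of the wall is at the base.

62.9 kN/m

K_a = tan²(45° − φ/2) = 0.4169.
γ' = 19.0 − 9.81 = 9.190 kN/m³. Depth below WT = 1.7 m.
σ'_h at WT = K_a γ d_w = 15.41 kPa; at base = 15.41 + K_a γ' × 1.7 = 21.92 kPa.
P₁ (0–2.2 m) = ½×15.41×2.2 = 16.95. P₂ (2.2–3.9 m) = ½(15.41+21.92)×1.7 = 31.73.
P_w = ½ γ_w h₂² = 0.5×9.81×1.7² = 14.18. Total = 16.95+31.73+14.18 = 62.86 kN/m.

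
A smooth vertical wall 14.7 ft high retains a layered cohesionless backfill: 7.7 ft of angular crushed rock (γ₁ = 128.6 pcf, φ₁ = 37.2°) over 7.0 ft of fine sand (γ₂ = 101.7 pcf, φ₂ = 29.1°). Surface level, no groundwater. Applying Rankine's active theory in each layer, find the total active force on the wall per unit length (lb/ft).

K_a1 = tan²(45°−37.2°/2) = 0.2464; K_a2 = tan²(45°−29.1°/2) = 0.3456.
Layer 1: σ at base = K_a1 γ₁ h₁ = 244.0 psf; P₁ = ½×244.0×7.7 = 939.4.
Layer 2: σ_v at top = γ₁h₁ = 990.2; σ_h top = K_a2×990.2 = 342.2; σ_h base = K_a2×(990.2+101.7×7.0) = 588.2.
P₂ = ½(342.2+588.2)×7.0 = 3257. Total P_a = 939.4+3257 = 4196 lb/ft.

4200 lb/ft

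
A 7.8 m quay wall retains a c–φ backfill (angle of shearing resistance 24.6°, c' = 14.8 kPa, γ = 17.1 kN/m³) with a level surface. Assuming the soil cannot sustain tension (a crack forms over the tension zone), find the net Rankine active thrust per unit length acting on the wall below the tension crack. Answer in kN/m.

91.8 kN/m

K_a = 0.4121; √K_a = 0.6420.
Tension-crack depth z_c = 2c/(γ√K_a) = 2×14.8/(17.1×0.6420) = 2.696 m.
σ_a at base = K_a γ H − 2c√K_a = 0.4121×17.1×7.8 − 2×14.8×0.6420 = 35.97 kPa.
P_a = ½ × 35.97 × (H − z_c) = 0.5×35.97×5.104 = 91.79 kN/m.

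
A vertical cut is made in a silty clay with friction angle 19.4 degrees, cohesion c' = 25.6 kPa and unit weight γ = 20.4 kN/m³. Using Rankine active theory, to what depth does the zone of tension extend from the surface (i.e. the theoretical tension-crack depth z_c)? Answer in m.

K_a = tan²(45° − 19.4°/2) = 0.5013; √K_a = 0.7080.
The active pressure is zero where K_a γ z = 2c√K_a, so z_c = 2c/(γ√K_a) = 2×25.6/(20.4×0.7080) = 3.545 m.

3.54 m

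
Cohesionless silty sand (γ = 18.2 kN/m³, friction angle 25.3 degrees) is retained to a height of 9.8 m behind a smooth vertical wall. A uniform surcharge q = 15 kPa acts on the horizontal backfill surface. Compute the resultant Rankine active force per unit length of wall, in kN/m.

K_a = tan²(45° − φ/2) = 0.4012.
Soil triangle: ½ K_a γ H² = 0.5×0.4012×18.2×9.8² = 350.6 kN/m.
Surcharge rectangle: K_a q H = 0.4012×15×9.8 = 58.97 kN/m.
Total = 350.6 + 58.97 = 409.6 kN/m.

410 kN/m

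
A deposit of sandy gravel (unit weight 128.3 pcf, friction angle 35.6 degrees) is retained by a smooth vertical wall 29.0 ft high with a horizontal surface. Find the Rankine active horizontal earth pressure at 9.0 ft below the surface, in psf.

K_a = (1 − sin φ)/(1 + sin φ) = 0.2641.
σ_h = K_a γ z = 0.2641 × 128.3 × 9.0 = 305.0 psf.

305 psf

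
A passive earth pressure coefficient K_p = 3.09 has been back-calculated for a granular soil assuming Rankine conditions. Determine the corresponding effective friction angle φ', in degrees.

30.7°

K_p = (1+sin φ)/(1−sin φ) ⇒ sin φ = (K_p − 1)/(K_p + 1) = 0.5110.
φ = arcsin(0.5110) = 30.73°.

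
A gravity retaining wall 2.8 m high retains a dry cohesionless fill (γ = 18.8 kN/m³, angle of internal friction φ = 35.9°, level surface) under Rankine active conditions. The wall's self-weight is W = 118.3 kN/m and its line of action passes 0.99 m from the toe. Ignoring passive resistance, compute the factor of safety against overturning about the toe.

6.53

K_a = tan²(45° − 35.9°/2) = 0.2607.
P_a = ½K_aγH² = 0.5×0.2607×18.8×2.8² = 19.22 kN/m, acting at H/3 = 0.9333 m above the base.
Overturning moment M_o = P_a × H/3 = 19.22 × 0.9333 = 17.93.
Resisting moment M_r = W × 0.99 = 118.3 × 0.99 = 117.1.
FS_overturning = M_r/M_o = 117.1/17.93 = 6.530.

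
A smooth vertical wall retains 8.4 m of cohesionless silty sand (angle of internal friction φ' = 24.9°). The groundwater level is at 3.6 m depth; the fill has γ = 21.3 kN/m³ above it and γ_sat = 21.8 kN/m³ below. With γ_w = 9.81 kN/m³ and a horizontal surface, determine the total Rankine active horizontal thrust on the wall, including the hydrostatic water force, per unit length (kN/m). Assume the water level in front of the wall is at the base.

375 kN/m

K_a = tan²(45° − φ/2) = 0.4074.
γ' = 21.8 − 9.81 = 11.99 kN/m³. Depth below WT = 4.8 m.
σ'_h at WT = K_a γ d_w = 31.24 kPa; at base = 31.24 + K_a γ' × 4.8 = 54.69 kPa.
P₁ (0–3.6 m) = ½×31.24×3.6 = 56.23. P₂ (3.6–8.4 m) = ½(31.24+54.69)×4.8 = 206.2.
P_w = ½ γ_w h₂² = 0.5×9.81×4.8² = 113.0. Total = 56.23+206.2+113.0 = 375.5 kN/m.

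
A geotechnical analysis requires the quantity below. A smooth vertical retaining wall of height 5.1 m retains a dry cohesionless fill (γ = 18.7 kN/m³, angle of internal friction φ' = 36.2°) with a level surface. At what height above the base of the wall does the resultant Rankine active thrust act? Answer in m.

K_a = 0.2574.
The pressure distribution is triangular, so the resultant acts at H/3 above the base = 5.1/3 = 1.700 m.

1.70 m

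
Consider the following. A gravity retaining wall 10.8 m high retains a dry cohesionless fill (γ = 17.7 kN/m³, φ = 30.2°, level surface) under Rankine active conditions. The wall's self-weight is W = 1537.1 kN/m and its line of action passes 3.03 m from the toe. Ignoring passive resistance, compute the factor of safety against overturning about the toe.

K_a = tan²(45° − 30.2°/2) = 0.3307.
P_a = ½K_aγH² = 0.5×0.3307×17.7×10.8² = 341.3 kN/m, acting at H/3 = 3.600 m above the base.
Overturning moment M_o = P_a × H/3 = 341.3 × 3.600 = 1229.
Resisting moment M_r = W × 3.03 = 1537.1 × 3.03 = 4657.
FS_overturning = M_r/M_o = 4657/1229 = 3.790.

3.79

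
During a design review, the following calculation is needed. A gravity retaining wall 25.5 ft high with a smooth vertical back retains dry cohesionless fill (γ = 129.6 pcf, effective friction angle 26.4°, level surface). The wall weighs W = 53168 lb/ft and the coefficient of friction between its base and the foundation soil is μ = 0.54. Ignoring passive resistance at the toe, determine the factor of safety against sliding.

1.77

K_a = tan²(45° − 26.4°/2) = 0.3844.
P_a = ½K_aγH² = 0.5×0.3844×129.6×25.5² = 16200 lb/ft, acting at H/3 = 8.500 ft above the base.
FS_sliding = μW / P_a = 0.54×53168 / 16200 = 1.772.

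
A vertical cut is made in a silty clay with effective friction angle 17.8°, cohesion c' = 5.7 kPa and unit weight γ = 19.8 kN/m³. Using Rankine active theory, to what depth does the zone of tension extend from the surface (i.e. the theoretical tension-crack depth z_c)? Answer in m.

0.790 m

K_a = tan²(45° − 17.8°/2) = 0.5318; √K_a = 0.7292.
The active pressure is zero where K_a γ z = 2c√K_a, so z_c = 2c/(γ√K_a) = 2×5.7/(19.8×0.7292) = 0.7896 m.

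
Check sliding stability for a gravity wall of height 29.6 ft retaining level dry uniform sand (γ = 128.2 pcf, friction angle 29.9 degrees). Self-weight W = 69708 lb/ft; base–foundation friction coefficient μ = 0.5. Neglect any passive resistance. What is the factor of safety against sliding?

1.85

K_a = tan²(45° − 29.9°/2) = 0.3347.
P_a = ½K_aγH² = 0.5×0.3347×128.2×29.6² = 18800 lb/ft, acting at H/3 = 9.867 ft above the base.
FS_sliding = μW / P_a = 0.5×69708 / 18800 = 1.854.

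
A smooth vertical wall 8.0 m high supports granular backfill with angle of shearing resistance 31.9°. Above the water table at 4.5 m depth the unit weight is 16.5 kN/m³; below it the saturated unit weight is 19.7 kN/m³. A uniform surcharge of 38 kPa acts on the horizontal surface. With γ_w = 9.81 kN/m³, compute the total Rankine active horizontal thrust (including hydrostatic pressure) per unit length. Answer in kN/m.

K_a = tan²(45° − φ/2) = 0.3085.
γ' = 19.7 − 9.81 = 9.890 kN/m³. h₂ = H − d_w = 3.5 m.
σ'_h: at surface K_a·q = 11.72; at WT K_a(q+γd_w) = 34.63; at base K_a(q+γd_w+γ'h₂) = 45.31 kPa.
P₁ = ½(11.72+34.63)×4.5 = 104.3; P₂ = ½(34.63+45.31)×3.5 = 139.9; P_w = ½γ_w h₂² = 60.09.
Total = 104.3+139.9+60.09 = 304.3 kN/m.

304 kN/m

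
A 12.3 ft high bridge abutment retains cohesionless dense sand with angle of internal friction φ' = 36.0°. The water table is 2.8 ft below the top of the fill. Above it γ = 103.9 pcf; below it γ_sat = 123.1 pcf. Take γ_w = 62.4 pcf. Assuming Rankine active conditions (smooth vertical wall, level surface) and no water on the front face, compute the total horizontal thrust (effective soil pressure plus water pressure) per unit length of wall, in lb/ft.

K_a = tan²(45° − φ/2) = 0.2596.
γ' = 123.1 − 62.4 = 60.70 pcf. Depth below WT = 9.5 ft.
σ'_h at WT = K_a γ d_w = 75.53 psf; at base = 75.53 + K_a γ' × 9.5 = 225.2 psf.
P₁ (0–2.8 ft) = ½×75.53×2.8 = 105.7. P₂ (2.8–12.3 ft) = ½(75.53+225.2)×9.5 = 1429.
P_w = ½ γ_w h₂² = 0.5×62.4×9.5² = 2816. Total = 105.7+1429+2816 = 4350 lb/ft.

4350 lb/ft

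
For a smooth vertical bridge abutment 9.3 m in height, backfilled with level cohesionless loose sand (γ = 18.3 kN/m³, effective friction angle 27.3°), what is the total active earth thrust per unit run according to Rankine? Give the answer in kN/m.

K_a = tan²(45° − φ/2) = 0.3711.
P_a = ½ K_a γ H² = 0.5 × 0.3711 × 18.3 × 9.3² = 293.7 kN/m.

294 kN/m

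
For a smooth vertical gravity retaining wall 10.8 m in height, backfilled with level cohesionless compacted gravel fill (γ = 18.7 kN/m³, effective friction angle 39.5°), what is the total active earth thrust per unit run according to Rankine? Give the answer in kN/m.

243 kN/m

K_a = tan²(45° − φ/2) = 0.2224.
P_a = ½ K_a γ H² = 0.5 × 0.2224 × 18.7 × 10.8² = 242.6 kN/m.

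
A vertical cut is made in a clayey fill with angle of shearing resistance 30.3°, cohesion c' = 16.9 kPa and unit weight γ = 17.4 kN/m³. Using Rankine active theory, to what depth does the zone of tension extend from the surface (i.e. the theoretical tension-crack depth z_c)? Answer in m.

3.38 m

K_a = tan²(45° − 30.3°/2) = 0.3293; √K_a = 0.5739.
The active pressure is zero where K_a γ z = 2c√K_a, so z_c = 2c/(γ√K_a) = 2×16.9/(17.4×0.5739) = 3.385 m.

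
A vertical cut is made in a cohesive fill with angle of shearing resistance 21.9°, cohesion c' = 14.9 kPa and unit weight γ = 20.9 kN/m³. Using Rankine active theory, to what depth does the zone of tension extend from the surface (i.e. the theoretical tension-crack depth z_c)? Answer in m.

2.11 m

K_a = tan²(45° − 21.9°/2) = 0.4567; √K_a = 0.6758.
The active pressure is zero where K_a γ z = 2c√K_a, so z_c = 2c/(γ√K_a) = 2×14.9/(20.9×0.6758) = 2.110 m.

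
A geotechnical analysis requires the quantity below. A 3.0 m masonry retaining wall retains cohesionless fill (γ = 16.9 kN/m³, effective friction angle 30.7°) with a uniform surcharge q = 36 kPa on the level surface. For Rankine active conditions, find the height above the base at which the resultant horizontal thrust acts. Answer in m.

1.29 m

K_a = 0.3240.
Triangular part P₁ = ½K_aγH² = 24.64 at H/3 = 1.000 m; rectangular part P₂ = K_a q H = 34.99 at H/2 = 1.500 m.
ȳ = (P₁·1.000 + P₂·1.500)/(P₁+P₂) = 1.293 m.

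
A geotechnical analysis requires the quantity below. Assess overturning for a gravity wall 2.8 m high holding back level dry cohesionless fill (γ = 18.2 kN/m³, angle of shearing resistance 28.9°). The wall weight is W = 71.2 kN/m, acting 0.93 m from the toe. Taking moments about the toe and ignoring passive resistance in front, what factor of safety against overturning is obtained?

2.85

K_a = tan²(45° − 28.9°/2) = 0.3484.
P_a = ½K_aγH² = 0.5×0.3484×18.2×2.8² = 24.85 kN/m, acting at H/3 = 0.9333 m above the base.
Overturning moment M_o = P_a × H/3 = 24.85 × 0.9333 = 23.20.
Resisting moment M_r = W × 0.93 = 71.2 × 0.93 = 66.22.
FS_overturning = M_r/M_o = 66.22/23.20 = 2.855.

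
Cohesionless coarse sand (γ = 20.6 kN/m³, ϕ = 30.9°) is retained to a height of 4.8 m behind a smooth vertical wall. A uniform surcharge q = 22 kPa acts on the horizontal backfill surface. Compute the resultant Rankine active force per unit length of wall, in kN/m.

K_a = tan²(45° − φ/2) = 0.3214.
Soil triangle: ½ K_a γ H² = 0.5×0.3214×20.6×4.8² = 76.27 kN/m.
Surcharge rectangle: K_a q H = 0.3214×22×4.8 = 33.94 kN/m.
Total = 76.27 + 33.94 = 110.2 kN/m.

110 kN/m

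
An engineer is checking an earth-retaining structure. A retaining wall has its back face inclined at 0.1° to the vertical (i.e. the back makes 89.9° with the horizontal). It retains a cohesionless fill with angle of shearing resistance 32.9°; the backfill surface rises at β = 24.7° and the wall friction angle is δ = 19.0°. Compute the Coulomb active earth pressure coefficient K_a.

0.403

K_a = sin²(α+φ) / [sin²α · sin(α−δ) · (1 + √{sin(φ+δ)sin(φ−β) / (sin(α−δ)sin(α+β))})²].
With α = 89.9°, φ = 32.9°, δ = 19.0°, β = 24.7°: K_a = 0.4034.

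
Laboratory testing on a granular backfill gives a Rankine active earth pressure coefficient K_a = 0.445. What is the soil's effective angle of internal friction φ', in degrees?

K_a = tan²(45° − φ/2) ⇒ 45° − φ/2 = arctan(√0.445) = 33.71°.
φ = 2(45° − 33.71°) = 22.59°.

22.6°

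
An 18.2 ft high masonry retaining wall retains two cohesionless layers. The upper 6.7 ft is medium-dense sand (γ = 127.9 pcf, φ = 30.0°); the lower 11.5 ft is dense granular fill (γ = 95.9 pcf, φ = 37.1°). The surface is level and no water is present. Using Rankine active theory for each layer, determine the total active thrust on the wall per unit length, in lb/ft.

4970 lb/ft

K_a1 = tan²(45°−30.0°/2) = 0.3333; K_a2 = tan²(45°−37.1°/2) = 0.2475.
Layer 1: σ at base = K_a1 γ₁ h₁ = 285.6 psf; P₁ = ½×285.6×6.7 = 956.9.
Layer 2: σ_v at top = γ₁h₁ = 856.9; σ_h top = K_a2×856.9 = 212.1; σ_h base = K_a2×(856.9+95.9×11.5) = 485.0.
P₂ = ½(212.1+485.0)×11.5 = 4009. Total P_a = 956.9+4009 = 4965 lb/ft.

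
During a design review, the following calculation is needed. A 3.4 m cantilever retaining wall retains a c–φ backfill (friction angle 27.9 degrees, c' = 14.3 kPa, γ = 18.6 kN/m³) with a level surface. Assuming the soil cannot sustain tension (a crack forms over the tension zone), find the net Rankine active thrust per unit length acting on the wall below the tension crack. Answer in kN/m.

2.41 kN/m

K_a = 0.3625; √K_a = 0.6020.
Tension-crack depth z_c = 2c/(γ√K_a) = 2×14.3/(18.6×0.6020) = 2.554 m.
σ_a at base = K_a γ H − 2c√K_a = 0.3625×18.6×3.4 − 2×14.3×0.6020 = 5.704 kPa.
P_a = ½ × 5.704 × (H − z_c) = 0.5×5.704×0.8460 = 2.413 kN/m.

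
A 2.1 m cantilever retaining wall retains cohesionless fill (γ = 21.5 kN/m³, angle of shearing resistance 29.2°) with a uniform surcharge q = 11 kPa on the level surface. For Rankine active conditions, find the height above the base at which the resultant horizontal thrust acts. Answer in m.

0.815 m

K_a = 0.3442.
Triangular part P₁ = ½K_aγH² = 16.32 at H/3 = 0.7000 m; rectangular part P₂ = K_a q H = 7.951 at H/2 = 1.050 m.
ȳ = (P₁·0.7000 + P₂·1.050)/(P₁+P₂) = 0.8147 m.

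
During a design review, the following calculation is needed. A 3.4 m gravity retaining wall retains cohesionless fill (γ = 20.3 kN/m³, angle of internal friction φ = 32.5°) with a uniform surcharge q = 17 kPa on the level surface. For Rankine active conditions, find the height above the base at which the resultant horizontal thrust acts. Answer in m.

K_a = 0.3010.
Triangular part P₁ = ½K_aγH² = 35.32 at H/3 = 1.133 m; rectangular part P₂ = K_a q H = 17.40 at H/2 = 1.700 m.
ȳ = (P₁·1.133 + P₂·1.700)/(P₁+P₂) = 1.320 m.

1.32 m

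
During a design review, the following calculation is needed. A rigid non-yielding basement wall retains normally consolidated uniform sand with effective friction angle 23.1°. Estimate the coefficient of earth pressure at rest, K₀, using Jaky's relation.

0.608

K₀ = 1 − sin φ' = 1 − sin 23.1° = 0.6077.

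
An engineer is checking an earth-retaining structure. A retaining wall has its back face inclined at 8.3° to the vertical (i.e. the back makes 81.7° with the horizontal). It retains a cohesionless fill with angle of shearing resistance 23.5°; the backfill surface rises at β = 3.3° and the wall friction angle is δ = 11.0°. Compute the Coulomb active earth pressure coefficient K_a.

K_a = sin²(α+φ) / [sin²α · sin(α−δ) · (1 + √{sin(φ+δ)sin(φ−β) / (sin(α−δ)sin(α+β))})²].
With α = 81.7°, φ = 23.5°, δ = 11.0°, β = 3.3°: K_a = 0.4753.

0.475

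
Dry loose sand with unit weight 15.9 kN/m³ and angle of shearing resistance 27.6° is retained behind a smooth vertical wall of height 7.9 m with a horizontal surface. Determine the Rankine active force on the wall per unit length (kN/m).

182 kN/m

K_a = tan²(45° − φ/2) = 0.3668.
P_a = ½ K_a γ H² = 0.5 × 0.3668 × 15.9 × 7.9² = 182.0 kN/m.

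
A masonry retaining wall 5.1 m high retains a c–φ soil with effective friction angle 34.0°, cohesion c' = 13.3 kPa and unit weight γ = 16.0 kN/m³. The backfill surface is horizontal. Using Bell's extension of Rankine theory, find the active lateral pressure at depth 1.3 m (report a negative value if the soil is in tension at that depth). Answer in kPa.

K_a = (1 − sin φ)/(1 + sin φ) = 0.2827.
σ_a = K_a γ z − 2c√K_a = 0.2827×16.0×1.3 − 2×13.3×0.5317 = -8.263 kPa.

-8.26 kPa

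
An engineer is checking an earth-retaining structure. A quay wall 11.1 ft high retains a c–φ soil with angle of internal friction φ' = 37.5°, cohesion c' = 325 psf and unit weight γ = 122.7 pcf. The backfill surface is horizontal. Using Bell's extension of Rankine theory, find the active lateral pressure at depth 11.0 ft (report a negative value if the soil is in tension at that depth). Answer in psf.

K_a = (1 − sin φ)/(1 + sin φ) = 0.2432.
σ_a = K_a γ z − 2c√K_a = 0.2432×122.7×11.0 − 2×325×0.4931 = 7.692 psf.

7.69 psf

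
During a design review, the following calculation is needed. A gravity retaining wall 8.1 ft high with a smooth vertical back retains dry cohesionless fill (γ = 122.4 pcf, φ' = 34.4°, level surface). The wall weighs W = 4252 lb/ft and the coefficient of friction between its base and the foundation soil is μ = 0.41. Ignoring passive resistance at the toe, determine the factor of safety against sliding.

1.56

K_a = tan²(45° − 34.4°/2) = 0.2780.
P_a = ½K_aγH² = 0.5×0.2780×122.4×8.1² = 1116 lb/ft, acting at H/3 = 2.700 ft above the base.
FS_sliding = μW / P_a = 0.41×4252 / 1116 = 1.562.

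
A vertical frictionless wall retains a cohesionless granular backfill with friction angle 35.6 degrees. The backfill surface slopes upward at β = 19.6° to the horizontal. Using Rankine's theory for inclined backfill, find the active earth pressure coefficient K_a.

0.310

K_a = cos β · (cos β − √(cos²β − cos²φ)) / (cos β + √(cos²β − cos²φ)).
cos β = 0.9421, cos φ = 0.8131, √(cos²β − cos²φ) = 0.4758.
K_a = 0.9421 × (0.9421 − 0.4758)/(0.9421 + 0.4758) = 0.3098.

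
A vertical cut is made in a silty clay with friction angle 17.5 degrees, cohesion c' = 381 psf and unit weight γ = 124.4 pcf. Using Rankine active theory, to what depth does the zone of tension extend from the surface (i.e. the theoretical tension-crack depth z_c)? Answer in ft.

K_a = tan²(45° − 17.5°/2) = 0.5376; √K_a = 0.7332.
The active pressure is zero where K_a γ z = 2c√K_a, so z_c = 2c/(γ√K_a) = 2×381/(124.4×0.7332) = 8.354 ft.

8.35 ft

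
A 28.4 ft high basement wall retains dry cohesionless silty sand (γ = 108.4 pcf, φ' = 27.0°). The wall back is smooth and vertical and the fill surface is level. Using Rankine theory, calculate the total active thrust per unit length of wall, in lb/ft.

16400 lb/ft

K_a = tan²(45° − φ/2) = 0.3755.
P_a = ½ K_a γ H² = 0.5 × 0.3755 × 108.4 × 28.4² = 16420 lb/ft.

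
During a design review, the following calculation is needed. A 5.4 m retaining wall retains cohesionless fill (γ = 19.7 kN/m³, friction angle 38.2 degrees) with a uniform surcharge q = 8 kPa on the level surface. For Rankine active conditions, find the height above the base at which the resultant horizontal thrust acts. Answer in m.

1.92 m

K_a = 0.2358.
Triangular part P₁ = ½K_aγH² = 67.72 at H/3 = 1.800 m; rectangular part P₂ = K_a q H = 10.19 at H/2 = 2.700 m.
ȳ = (P₁·1.800 + P₂·2.700)/(P₁+P₂) = 1.918 m.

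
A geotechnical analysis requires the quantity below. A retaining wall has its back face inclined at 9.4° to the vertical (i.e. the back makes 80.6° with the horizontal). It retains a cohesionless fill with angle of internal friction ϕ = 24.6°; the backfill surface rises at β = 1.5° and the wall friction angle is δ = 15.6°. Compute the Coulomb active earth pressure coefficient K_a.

0.450

K_a = sin²(α+φ) / [sin²α · sin(α−δ) · (1 + √{sin(φ+δ)sin(φ−β) / (sin(α−δ)sin(α+β))})²].
With α = 80.6°, φ = 24.6°, δ = 15.6°, β = 1.5°: K_a = 0.4503.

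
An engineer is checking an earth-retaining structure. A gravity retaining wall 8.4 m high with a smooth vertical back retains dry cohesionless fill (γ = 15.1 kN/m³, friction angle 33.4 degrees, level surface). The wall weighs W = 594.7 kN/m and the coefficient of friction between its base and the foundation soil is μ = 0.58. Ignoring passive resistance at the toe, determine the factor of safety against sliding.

2.23

K_a = tan²(45° − 33.4°/2) = 0.2899.
P_a = ½K_aγH² = 0.5×0.2899×15.1×8.4² = 154.4 kN/m, acting at H/3 = 2.800 m above the base.
FS_sliding = μW / P_a = 0.58×594.7 / 154.4 = 2.233.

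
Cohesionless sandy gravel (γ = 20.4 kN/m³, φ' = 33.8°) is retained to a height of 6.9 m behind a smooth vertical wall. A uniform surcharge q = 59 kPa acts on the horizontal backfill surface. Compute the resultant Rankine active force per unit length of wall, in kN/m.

255 kN/m

K_a = tan²(45° − φ/2) = 0.2851.
Soil triangle: ½ K_a γ H² = 0.5×0.2851×20.4×6.9² = 138.5 kN/m.
Surcharge rectangle: K_a q H = 0.2851×59×6.9 = 116.1 kN/m.
Total = 138.5 + 116.1 = 254.5 kN/m.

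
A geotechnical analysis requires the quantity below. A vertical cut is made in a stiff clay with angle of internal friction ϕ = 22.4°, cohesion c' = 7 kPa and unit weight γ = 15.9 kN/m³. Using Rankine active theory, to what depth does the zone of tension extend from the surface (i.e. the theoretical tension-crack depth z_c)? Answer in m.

1.32 m

K_a = tan²(45° − 22.4°/2) = 0.4482; √K_a = 0.6694.
The active pressure is zero where K_a γ z = 2c√K_a, so z_c = 2c/(γ√K_a) = 2×7/(15.9×0.6694) = 1.315 m.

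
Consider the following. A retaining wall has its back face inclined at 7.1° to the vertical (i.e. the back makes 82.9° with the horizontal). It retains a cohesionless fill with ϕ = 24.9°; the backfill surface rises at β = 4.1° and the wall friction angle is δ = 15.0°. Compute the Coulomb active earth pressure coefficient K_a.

K_a = sin²(α+φ) / [sin²α · sin(α−δ) · (1 + √{sin(φ+δ)sin(φ−β) / (sin(α−δ)sin(α+β))})²].
With α = 82.9°, φ = 24.9°, δ = 15.0°, β = 4.1°: K_a = 0.4439.

0.444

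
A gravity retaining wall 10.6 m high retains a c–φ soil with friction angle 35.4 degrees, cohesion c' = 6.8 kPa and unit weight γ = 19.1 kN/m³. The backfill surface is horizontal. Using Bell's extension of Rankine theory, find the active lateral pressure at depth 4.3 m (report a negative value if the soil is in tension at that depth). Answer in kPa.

14.9 kPa

K_a = (1 − sin φ)/(1 + sin φ) = 0.2664.
σ_a = K_a γ z − 2c√K_a = 0.2664×19.1×4.3 − 2×6.8×0.5161 = 14.86 kPa.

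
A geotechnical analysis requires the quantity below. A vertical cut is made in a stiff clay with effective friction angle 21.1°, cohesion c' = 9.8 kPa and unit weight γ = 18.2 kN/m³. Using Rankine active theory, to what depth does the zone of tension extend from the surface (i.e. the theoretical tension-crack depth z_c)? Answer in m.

K_a = tan²(45° − 21.1°/2) = 0.4706; √K_a = 0.6860.
The active pressure is zero where K_a γ z = 2c√K_a, so z_c = 2c/(γ√K_a) = 2×9.8/(18.2×0.6860) = 1.570 m.

1.57 m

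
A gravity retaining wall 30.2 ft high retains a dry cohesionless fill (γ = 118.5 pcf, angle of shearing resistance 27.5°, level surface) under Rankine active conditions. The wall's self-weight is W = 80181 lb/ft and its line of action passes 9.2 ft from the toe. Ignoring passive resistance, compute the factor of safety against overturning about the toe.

3.68

K_a = tan²(45° − 27.5°/2) = 0.3682.
P_a = ½K_aγH² = 0.5×0.3682×118.5×30.2² = 19900 lb/ft, acting at H/3 = 10.07 ft above the base.
Overturning moment M_o = P_a × H/3 = 19900 × 10.07 = 200300.
Resisting moment M_r = W × 9.2 = 80181 × 9.2 = 737700.
FS_overturning = M_r/M_o = 737700/200300 = 3.683.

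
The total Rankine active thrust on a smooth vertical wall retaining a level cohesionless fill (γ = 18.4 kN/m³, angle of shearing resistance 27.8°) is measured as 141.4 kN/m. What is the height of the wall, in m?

6.50 m

K_a = 0.3639. P_a = ½ K_a γ H² ⇒ H = √(2P_a/(K_a γ)).
H = √(2×141.4/(0.3639×18.4)) = 6.499 m.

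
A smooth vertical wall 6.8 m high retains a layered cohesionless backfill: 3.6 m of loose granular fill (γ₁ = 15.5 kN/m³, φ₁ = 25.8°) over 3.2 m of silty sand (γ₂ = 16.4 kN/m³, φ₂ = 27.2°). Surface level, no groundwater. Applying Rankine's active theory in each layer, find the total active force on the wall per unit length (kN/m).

137 kN/m

K_a1 = tan²(45°−25.8°/2) = 0.3935; K_a2 = tan²(45°−27.2°/2) = 0.3726.
Layer 1: σ at base = K_a1 γ₁ h₁ = 21.96 kPa; P₁ = ½×21.96×3.6 = 39.52.
Layer 2: σ_v at top = γ₁h₁ = 55.80; σ_h top = K_a2×55.80 = 20.79; σ_h base = K_a2×(55.80+16.4×3.2) = 40.34.
P₂ = ½(20.79+40.34)×3.2 = 97.82. Total P_a = 39.52+97.82 = 137.3 kN/m.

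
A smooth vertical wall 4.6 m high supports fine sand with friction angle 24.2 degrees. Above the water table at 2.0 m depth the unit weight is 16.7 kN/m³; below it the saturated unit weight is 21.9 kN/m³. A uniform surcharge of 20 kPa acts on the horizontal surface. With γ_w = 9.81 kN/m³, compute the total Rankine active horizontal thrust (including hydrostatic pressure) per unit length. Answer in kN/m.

K_a = tan²(45° − φ/2) = 0.4185.
γ' = 21.9 − 9.81 = 12.09 kN/m³. h₂ = H − d_w = 2.6 m.
σ'_h: at surface K_a·q = 8.370; at WT K_a(q+γd_w) = 22.35; at base K_a(q+γd_w+γ'h₂) = 35.50 kPa.
P₁ = ½(8.370+22.35)×2.0 = 30.72; P₂ = ½(22.35+35.50)×2.6 = 75.21; P_w = ½γ_w h₂² = 33.16.
Total = 30.72+75.21+33.16 = 139.1 kN/m.

139 kN/m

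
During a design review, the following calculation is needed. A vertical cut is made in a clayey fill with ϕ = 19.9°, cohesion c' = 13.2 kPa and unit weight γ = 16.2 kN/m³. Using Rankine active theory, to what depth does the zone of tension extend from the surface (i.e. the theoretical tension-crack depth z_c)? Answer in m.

2.32 m

K_a = tan²(45° − 19.9°/2) = 0.4921; √K_a = 0.7015.
The active pressure is zero where K_a γ z = 2c√K_a, so z_c = 2c/(γ√K_a) = 2×13.2/(16.2×0.7015) = 2.323 m.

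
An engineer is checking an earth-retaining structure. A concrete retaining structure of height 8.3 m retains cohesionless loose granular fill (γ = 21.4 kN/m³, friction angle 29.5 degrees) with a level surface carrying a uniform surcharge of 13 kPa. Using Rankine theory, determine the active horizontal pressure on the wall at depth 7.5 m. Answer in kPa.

K_a = (1 − sin φ)/(1 + sin φ) = 0.3401.
σ_v = γz + q = 21.4 × 7.5 + 13 = 173.5 kPa.
σ_h = K_a σ_v = 0.3401 × 173.5 = 59.01 kPa.

59.0 kPa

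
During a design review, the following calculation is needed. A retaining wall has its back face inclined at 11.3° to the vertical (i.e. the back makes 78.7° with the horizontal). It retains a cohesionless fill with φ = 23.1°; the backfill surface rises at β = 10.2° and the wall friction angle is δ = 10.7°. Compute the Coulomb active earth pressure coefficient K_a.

0.576

K_a = sin²(α+φ) / [sin²α · sin(α−δ) · (1 + √{sin(φ+δ)sin(φ−β) / (sin(α−δ)sin(α+β))})²].
With α = 78.7°, φ = 23.1°, δ = 10.7°, β = 10.2°: K_a = 0.5759.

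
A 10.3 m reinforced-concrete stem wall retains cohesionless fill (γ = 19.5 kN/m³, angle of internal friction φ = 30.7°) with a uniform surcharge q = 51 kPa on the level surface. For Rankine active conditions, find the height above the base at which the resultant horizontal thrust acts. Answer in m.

K_a = 0.3240.
Triangular part P₁ = ½K_aγH² = 335.2 at H/3 = 3.433 m; rectangular part P₂ = K_a q H = 170.2 at H/2 = 5.150 m.
ȳ = (P₁·3.433 + P₂·5.150)/(P₁+P₂) = 4.012 m.

4.01 m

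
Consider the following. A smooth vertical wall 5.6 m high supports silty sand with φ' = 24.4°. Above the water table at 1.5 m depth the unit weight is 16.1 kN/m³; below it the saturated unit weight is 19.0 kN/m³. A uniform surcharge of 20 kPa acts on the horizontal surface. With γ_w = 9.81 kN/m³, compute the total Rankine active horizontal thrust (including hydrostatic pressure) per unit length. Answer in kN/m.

210 kN/m

K_a = tan²(45° − φ/2) = 0.4153.
γ' = 19.0 − 9.81 = 9.190 kN/m³. h₂ = H − d_w = 4.1 m.
σ'_h: at surface K_a·q = 8.306; at WT K_a(q+γd_w) = 18.34; at base K_a(q+γd_w+γ'h₂) = 33.99 kPa.
P₁ = ½(8.306+18.34)×1.5 = 19.98; P₂ = ½(18.34+33.99)×4.1 = 107.3; P_w = ½γ_w h₂² = 82.45.
Total = 19.98+107.3+82.45 = 209.7 kN/m.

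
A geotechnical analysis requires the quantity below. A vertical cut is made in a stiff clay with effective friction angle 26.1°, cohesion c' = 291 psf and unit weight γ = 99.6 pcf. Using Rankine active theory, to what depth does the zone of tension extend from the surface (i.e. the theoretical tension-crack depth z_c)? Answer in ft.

K_a = tan²(45° − 26.1°/2) = 0.3889; √K_a = 0.6237.
The active pressure is zero where K_a γ z = 2c√K_a, so z_c = 2c/(γ√K_a) = 2×291/(99.6×0.6237) = 9.370 ft.

9.37 ft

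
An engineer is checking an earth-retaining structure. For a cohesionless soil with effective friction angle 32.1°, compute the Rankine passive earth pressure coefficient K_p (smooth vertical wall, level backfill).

3.27

K_p = (1 + sin φ)/(1 − sin φ) = tan²(45° + 32.1°/2) = 3.268.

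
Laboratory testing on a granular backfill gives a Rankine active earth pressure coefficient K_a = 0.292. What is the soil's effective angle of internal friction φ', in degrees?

33.2°

K_a = tan²(45° − φ/2) ⇒ 45° − φ/2 = arctan(√0.292) = 28.39°.
φ = 2(45° − 28.39°) = 33.23°.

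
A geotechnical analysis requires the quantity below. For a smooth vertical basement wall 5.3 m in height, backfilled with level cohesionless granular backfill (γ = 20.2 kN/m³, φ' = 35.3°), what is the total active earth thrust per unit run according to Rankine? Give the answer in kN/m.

K_a = tan²(45° − φ/2) = 0.2675.
P_a = ½ K_a γ H² = 0.5 × 0.2675 × 20.2 × 5.3² = 75.90 kN/m.

75.9 kN/m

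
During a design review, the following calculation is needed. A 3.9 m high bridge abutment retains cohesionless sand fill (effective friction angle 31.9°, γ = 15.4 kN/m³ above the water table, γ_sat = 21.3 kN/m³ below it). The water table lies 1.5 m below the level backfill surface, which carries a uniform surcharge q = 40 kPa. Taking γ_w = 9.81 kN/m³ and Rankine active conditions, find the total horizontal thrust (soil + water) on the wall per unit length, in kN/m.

109 kN/m

K_a = tan²(45° − φ/2) = 0.3085.
γ' = 21.3 − 9.81 = 11.49 kN/m³. h₂ = H − d_w = 2.4 m.
σ'_h: at surface K_a·q = 12.34; at WT K_a(q+γd_w) = 19.47; at base K_a(q+γd_w+γ'h₂) = 27.98 kPa.
P₁ = ½(12.34+19.47)×1.5 = 23.86; P₂ = ½(19.47+27.98)×2.4 = 56.93; P_w = ½γ_w h₂² = 28.25.
Total = 23.86+56.93+28.25 = 109.0 kN/m.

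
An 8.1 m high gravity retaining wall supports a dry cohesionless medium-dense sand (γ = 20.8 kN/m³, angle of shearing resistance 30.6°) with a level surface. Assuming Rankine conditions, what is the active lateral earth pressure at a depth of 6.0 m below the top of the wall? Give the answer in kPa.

K_a = (1 − sin φ)/(1 + sin φ) = 0.3253.
σ_h = K_a γ z = 0.3253 × 20.8 × 6.0 = 40.60 kPa.

40.6 kPa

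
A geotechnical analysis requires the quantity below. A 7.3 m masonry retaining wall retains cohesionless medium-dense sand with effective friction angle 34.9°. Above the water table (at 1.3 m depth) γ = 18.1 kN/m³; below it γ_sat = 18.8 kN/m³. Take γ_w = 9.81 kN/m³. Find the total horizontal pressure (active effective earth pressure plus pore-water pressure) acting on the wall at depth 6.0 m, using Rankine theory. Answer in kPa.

64.0 kPa

K_a = (1 − sin φ)/(1 + sin φ) = 0.2721.
γ' = 18.8 − 9.81 = 8.990 kN/m³.
Effective vertical stress at 6.0 m: σ'_v = 18.1×1.3 + 8.990×4.70 = 65.78 kPa.
σ'_h = K_a σ'_v = 0.2721 × 65.78 = 17.90 kPa; u = γ_w × 4.70 = 46.11 kPa.
Total σ_h = 17.90 + 46.11 = 64.01 kPa.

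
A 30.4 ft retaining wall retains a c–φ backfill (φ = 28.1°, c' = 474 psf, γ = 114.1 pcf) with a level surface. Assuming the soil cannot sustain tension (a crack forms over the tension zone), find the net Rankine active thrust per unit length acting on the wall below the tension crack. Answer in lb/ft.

K_a = 0.3596; √K_a = 0.5997.
Tension-crack depth z_c = 2c/(γ√K_a) = 2×474/(114.1×0.5997) = 13.86 ft.
σ_a at base = K_a γ H − 2c√K_a = 0.3596×114.1×30.4 − 2×474×0.5997 = 678.9 psf.
P_a = ½ × 678.9 × (H − z_c) = 0.5×678.9×16.54 = 5616 lb/ft.

5620 lb/ft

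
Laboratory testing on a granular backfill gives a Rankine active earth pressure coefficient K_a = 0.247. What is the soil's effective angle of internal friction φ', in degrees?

K_a = tan²(45° − φ/2) ⇒ 45° − φ/2 = arctan(√0.247) = 26.43°.
φ = 2(45° − 26.43°) = 37.15°.

37.1°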